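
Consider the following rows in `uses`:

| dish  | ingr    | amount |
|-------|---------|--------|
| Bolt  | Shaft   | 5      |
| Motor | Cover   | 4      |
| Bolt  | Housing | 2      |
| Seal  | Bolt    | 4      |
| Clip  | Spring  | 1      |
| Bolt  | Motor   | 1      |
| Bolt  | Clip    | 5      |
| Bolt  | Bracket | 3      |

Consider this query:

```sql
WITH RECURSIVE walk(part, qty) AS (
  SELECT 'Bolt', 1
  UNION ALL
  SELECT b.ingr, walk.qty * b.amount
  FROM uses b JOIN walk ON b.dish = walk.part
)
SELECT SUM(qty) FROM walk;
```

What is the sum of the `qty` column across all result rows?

26

Base: (Bolt, qty=1).
Iteration 1: components of {Bolt} -> Bracket = 1*3 = 3, Clip = 1*5 = 5, Housing = 1*2 = 2, Motor = 1*1 = 1, Shaft = 1*5 = 5.
Iteration 2: components of {Bracket,Clip,Housing,Motor,Shaft} -> Cover = 1*4 = 4, Spring = 5*1 = 5.
Iteration 3: no further components; recursion stops.
SUM(qty) = 1 + 2 + 5 + 1 + 5 + 3 + 5 + 4 = 26.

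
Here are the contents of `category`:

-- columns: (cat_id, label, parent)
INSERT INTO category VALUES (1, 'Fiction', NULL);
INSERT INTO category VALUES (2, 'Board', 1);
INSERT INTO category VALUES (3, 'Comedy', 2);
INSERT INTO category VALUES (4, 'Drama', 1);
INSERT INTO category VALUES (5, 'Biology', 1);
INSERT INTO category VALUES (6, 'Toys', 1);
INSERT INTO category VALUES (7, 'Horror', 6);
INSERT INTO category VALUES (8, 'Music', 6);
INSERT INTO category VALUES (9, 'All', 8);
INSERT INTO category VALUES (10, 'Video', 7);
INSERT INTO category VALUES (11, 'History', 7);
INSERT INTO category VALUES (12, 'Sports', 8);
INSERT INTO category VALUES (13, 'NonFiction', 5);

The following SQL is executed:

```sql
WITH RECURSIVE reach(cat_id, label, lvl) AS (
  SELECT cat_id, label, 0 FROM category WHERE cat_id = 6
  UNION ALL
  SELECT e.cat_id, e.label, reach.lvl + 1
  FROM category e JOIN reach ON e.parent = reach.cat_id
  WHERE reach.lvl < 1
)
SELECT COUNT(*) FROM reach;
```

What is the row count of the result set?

Base: cat_id=6 (Toys) at lvl 0.
Iteration 1: rows with parent in {6} -> Horror (id 7, lvl 1), Music (id 8, lvl 1).
Iteration 2: lvl < 1 fails for all current rows; recursion stops.
Total rows emitted: 3.

3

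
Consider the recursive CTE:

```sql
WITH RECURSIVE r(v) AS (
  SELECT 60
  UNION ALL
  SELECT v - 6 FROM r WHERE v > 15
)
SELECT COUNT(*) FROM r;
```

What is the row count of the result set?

9

Base: v=60.
Iteration 1: 60 > 15 holds -> v = 60 - 6 = 54.
Iteration 2: 54 > 15 holds -> v = 54 - 6 = 48.
Iteration 3: 48 > 15 holds -> v = 48 - 6 = 42.
Iteration 4: 42 > 15 holds -> v = 42 - 6 = 36.
Iteration 5: 36 > 15 holds -> v = 36 - 6 = 30.
Iteration 6: 30 > 15 holds -> v = 30 - 6 = 24.
Iteration 7: 24 > 15 holds -> v = 24 - 6 = 18.
Iteration 8: 18 > 15 holds -> v = 18 - 6 = 12.
Iteration 9: 12 > 15 fails; recursion stops.
Total rows emitted: 9.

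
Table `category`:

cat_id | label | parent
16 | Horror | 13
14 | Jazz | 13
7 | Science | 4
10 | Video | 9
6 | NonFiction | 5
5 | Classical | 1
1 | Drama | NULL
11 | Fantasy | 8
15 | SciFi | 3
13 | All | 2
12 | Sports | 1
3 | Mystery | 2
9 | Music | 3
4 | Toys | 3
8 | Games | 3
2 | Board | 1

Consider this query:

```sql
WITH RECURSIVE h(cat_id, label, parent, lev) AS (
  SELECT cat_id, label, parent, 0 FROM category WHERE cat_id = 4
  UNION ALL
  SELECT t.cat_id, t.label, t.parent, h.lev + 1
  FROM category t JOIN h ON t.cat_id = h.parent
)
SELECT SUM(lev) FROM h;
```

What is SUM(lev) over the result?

6

Base: cat_id=4 (Toys), parent=3, lev 0.
Iteration 1: join on cat_id=3 -> Mystery (id 3, parent=2, lev 1).
Iteration 2: join on cat_id=2 -> Board (id 2, parent=1, lev 2).
Iteration 3: join on cat_id=1 -> Drama (id 1, parent=NULL, lev 3).
Iteration 4: parent is NULL; no match; recursion stops.
SUM(lev) = 0 + 1 + 2 + 3 = 6.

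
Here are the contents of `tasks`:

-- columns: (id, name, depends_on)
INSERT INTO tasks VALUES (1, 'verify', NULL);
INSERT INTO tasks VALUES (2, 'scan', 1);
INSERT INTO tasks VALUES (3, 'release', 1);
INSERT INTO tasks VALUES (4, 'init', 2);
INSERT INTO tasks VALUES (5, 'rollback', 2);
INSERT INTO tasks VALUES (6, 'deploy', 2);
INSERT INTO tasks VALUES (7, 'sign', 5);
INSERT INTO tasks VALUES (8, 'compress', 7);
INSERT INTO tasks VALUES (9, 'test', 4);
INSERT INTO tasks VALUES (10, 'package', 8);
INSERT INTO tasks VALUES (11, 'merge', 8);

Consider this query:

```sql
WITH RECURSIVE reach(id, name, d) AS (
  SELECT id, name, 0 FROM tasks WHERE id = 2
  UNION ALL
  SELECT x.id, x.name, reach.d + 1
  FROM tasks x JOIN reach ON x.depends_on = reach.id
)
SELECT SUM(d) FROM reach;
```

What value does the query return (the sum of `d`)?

18

Base: id=2 (scan) at d 0.
Iteration 1: rows with depends_on in {2} -> init (id 4, d 1), rollback (id 5, d 1), deploy (id 6, d 1).
Iteration 2: rows with depends_on in {4,5,6} -> sign (id 7, d 2), test (id 9, d 2).
Iteration 3: rows with depends_on in {7,9} -> compress (id 8, d 3).
Iteration 4: rows with depends_on in {8} -> package (id 10, d 4), merge (id 11, d 4).
Iteration 5: no rows with depends_on in {10,11}; recursion stops.
SUM(d) = 0 + 1 + 1 + 1 + 2 + 2 + 3 + 4 + 4 = 18.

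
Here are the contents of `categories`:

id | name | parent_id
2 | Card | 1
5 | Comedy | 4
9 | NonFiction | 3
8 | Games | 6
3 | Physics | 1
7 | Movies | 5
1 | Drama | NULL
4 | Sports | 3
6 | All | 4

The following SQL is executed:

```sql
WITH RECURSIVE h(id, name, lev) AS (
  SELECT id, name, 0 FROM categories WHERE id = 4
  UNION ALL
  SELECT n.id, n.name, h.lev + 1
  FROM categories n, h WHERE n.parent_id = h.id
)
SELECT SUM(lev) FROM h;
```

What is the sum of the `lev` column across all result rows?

Base: id=4 (Sports) at lev 0.
Iteration 1: rows with parent_id in {4} -> Comedy (id 5, lev 1), All (id 6, lev 1).
Iteration 2: rows with parent_id in {5,6} -> Movies (id 7, lev 2), Games (id 8, lev 2).
Iteration 3: no rows with parent_id in {7,8}; recursion stops.
SUM(lev) = 0 + 1 + 1 + 2 + 2 = 6.

6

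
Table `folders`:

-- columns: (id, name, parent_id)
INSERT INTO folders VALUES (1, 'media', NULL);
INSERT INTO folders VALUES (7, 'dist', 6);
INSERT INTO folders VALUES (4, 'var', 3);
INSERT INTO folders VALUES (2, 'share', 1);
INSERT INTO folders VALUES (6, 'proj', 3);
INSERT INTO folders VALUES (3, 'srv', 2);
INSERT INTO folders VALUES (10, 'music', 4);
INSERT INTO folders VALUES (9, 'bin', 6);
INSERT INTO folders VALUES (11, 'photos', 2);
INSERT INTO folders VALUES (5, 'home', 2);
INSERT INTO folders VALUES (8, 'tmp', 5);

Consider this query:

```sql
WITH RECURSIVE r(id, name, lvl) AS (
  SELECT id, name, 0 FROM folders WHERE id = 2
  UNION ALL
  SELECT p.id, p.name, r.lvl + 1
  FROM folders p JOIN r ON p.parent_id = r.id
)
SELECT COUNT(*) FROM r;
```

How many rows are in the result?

Base: id=2 (share) at lvl 0.
Iteration 1: rows with parent_id in {2} -> srv (id 3, lvl 1), home (id 5, lvl 1), photos (id 11, lvl 1).
Iteration 2: rows with parent_id in {3,5,11} -> var (id 4, lvl 2), proj (id 6, lvl 2), tmp (id 8, lvl 2).
Iteration 3: rows with parent_id in {4,6,8} -> dist (id 7, lvl 3), bin (id 9, lvl 3), music (id 10, lvl 3).
Iteration 4: no rows with parent_id in {7,9,10}; recursion stops.
Total rows emitted: 10.

10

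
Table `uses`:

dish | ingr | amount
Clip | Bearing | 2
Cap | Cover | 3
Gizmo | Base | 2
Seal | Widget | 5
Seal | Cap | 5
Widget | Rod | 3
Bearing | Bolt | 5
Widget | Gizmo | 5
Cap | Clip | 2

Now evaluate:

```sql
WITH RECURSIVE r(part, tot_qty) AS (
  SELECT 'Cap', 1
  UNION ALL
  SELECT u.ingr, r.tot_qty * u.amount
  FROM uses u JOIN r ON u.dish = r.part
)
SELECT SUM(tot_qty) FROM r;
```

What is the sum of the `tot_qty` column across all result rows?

30

Base: (Cap, tot_qty=1).
Iteration 1: components of {Cap} -> Clip = 1*2 = 2, Cover = 1*3 = 3.
Iteration 2: components of {Clip,Cover} -> Bearing = 2*2 = 4.
Iteration 3: components of {Bearing} -> Bolt = 4*5 = 20.
Iteration 4: no further components; recursion stops.
SUM(tot_qty) = 1 + 3 + 2 + 4 + 20 = 30.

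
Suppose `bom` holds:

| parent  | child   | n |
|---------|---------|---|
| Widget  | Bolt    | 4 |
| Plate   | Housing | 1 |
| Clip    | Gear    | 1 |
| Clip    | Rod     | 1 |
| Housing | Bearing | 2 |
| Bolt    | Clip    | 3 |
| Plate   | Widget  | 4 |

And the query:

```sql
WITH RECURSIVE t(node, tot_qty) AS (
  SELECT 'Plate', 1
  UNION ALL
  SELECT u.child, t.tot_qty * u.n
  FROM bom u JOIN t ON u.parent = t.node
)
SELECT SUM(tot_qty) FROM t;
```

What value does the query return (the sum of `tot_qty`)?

Base: (Plate, tot_qty=1).
Iteration 1: components of {Plate} -> Housing = 1*1 = 1, Widget = 1*4 = 4.
Iteration 2: components of {Housing,Widget} -> Bearing = 1*2 = 2, Bolt = 4*4 = 16.
Iteration 3: components of {Bearing,Bolt} -> Clip = 16*3 = 48.
Iteration 4: components of {Clip} -> Gear = 48*1 = 48, Rod = 48*1 = 48.
Iteration 5: no further components; recursion stops.
SUM(tot_qty) = 1 + 4 + 1 + 16 + 2 + 48 + 48 + 48 = 168.

168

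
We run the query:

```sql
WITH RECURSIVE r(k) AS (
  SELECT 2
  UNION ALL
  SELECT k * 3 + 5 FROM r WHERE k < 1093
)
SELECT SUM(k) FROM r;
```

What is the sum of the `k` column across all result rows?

Base: k=2.
Iteration 1: 2 < 1093 holds -> k = 2 * 3 + 5 = 11.
Iteration 2: 11 < 1093 holds -> k = 11 * 3 + 5 = 38.
Iteration 3: 38 < 1093 holds -> k = 38 * 3 + 5 = 119.
Iteration 4: 119 < 1093 holds -> k = 119 * 3 + 5 = 362.
Iteration 5: 362 < 1093 holds -> k = 362 * 3 + 5 = 1091.
Iteration 6: 1091 < 1093 holds -> k = 1091 * 3 + 5 = 3278.
Iteration 7: 3278 < 1093 fails; recursion stops.
SUM(k) = 2 + 11 + 38 + 119 + 362 + 1091 + 3278 = 4901.

4901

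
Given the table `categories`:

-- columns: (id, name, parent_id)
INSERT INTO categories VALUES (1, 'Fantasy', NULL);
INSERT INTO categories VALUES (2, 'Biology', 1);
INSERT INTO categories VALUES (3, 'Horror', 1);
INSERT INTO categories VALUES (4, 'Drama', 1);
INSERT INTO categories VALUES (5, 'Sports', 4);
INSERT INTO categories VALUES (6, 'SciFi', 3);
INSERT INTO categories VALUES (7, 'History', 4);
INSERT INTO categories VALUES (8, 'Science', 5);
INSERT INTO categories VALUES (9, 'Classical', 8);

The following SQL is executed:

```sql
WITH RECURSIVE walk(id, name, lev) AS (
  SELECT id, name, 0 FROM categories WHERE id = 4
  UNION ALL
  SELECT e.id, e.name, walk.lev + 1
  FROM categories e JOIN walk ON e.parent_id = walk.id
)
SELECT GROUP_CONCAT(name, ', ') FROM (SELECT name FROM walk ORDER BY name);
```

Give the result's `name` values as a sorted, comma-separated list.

Classical, Drama, History, Science, Sports

Base: id=4 (Drama) at lev 0.
Iteration 1: rows with parent_id in {4} -> Sports (id 5, lev 1), History (id 7, lev 1).
Iteration 2: rows with parent_id in {5,7} -> Science (id 8, lev 2).
Iteration 3: rows with parent_id in {8} -> Classical (id 9, lev 3).
Iteration 4: no rows with parent_id in {9}; recursion stops.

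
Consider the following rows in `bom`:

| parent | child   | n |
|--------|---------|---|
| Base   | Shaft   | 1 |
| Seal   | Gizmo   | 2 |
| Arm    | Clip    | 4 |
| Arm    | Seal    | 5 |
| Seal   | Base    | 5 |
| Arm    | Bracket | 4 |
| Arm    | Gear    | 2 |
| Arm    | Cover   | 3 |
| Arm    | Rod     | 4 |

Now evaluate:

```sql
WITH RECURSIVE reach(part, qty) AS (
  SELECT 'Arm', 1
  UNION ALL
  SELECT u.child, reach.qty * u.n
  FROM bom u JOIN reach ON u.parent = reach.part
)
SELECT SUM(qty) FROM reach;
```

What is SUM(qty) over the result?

83

Base: (Arm, qty=1).
Iteration 1: components of {Arm} -> Bracket = 1*4 = 4, Clip = 1*4 = 4, Cover = 1*3 = 3, Gear = 1*2 = 2, Rod = 1*4 = 4, Seal = 1*5 = 5.
Iteration 2: components of {Bracket,Clip,Cover,Gear,Rod,Seal} -> Base = 5*5 = 25, Gizmo = 5*2 = 10.
Iteration 3: components of {Base,Gizmo} -> Shaft = 25*1 = 25.
Iteration 4: no further components; recursion stops.
SUM(qty) = 1 + 4 + 4 + 5 + 4 + 2 + 3 + 10 + 25 + 25 = 83.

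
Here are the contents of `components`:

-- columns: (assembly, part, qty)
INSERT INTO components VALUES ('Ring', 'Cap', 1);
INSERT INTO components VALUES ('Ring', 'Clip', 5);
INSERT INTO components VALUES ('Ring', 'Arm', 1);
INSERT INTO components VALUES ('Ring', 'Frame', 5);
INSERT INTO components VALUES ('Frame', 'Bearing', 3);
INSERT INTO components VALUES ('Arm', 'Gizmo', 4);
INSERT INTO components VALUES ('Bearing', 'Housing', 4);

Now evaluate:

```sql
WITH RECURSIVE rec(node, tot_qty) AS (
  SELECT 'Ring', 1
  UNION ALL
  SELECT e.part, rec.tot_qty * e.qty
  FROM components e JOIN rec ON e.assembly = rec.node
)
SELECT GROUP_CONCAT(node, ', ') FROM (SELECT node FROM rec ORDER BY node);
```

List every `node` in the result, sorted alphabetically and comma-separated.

Base: (Ring, tot_qty=1).
Iteration 1: components of {Ring} -> Arm = 1*1 = 1, Cap = 1*1 = 1, Clip = 1*5 = 5, Frame = 1*5 = 5.
Iteration 2: components of {Arm,Cap,Clip,Frame} -> Bearing = 5*3 = 15, Gizmo = 1*4 = 4.
Iteration 3: components of {Bearing,Gizmo} -> Housing = 15*4 = 60.
Iteration 4: no further components; recursion stops.

Arm, Bearing, Cap, Clip, Frame, Gizmo, Housing, Ring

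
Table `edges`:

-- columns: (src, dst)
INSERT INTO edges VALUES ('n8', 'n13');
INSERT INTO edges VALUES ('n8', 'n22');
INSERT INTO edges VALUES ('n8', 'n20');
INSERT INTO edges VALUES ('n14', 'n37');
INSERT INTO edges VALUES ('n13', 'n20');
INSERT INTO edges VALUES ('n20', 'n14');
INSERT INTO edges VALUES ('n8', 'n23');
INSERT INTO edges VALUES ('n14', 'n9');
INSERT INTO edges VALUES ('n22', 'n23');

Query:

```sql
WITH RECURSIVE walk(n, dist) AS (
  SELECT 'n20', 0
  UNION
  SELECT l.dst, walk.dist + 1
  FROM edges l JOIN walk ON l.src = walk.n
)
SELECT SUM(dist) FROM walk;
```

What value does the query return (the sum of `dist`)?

5

Base: (n20, dist=0).
Iteration 1: edges from {n20} -> (n14, dist=1).
Iteration 2: edges from {n14} -> (n37, dist=2), (n9, dist=2).
Iteration 3: no outgoing edges from {n37,n9}; recursion stops.
SUM(dist) = 0 + 1 + 2 + 2 = 5.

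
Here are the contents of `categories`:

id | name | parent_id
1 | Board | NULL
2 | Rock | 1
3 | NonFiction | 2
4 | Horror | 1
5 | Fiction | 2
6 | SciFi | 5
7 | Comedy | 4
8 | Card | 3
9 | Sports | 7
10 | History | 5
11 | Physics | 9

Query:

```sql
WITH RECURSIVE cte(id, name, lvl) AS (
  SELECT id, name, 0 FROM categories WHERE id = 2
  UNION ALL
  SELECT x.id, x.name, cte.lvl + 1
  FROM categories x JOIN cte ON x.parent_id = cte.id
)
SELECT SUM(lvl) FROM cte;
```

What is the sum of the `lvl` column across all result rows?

Base: id=2 (Rock) at lvl 0.
Iteration 1: rows with parent_id in {2} -> NonFiction (id 3, lvl 1), Fiction (id 5, lvl 1).
Iteration 2: rows with parent_id in {3,5} -> SciFi (id 6, lvl 2), Card (id 8, lvl 2), History (id 10, lvl 2).
Iteration 3: no rows with parent_id in {6,8,10}; recursion stops.
SUM(lvl) = 0 + 1 + 1 + 2 + 2 + 2 = 8.

8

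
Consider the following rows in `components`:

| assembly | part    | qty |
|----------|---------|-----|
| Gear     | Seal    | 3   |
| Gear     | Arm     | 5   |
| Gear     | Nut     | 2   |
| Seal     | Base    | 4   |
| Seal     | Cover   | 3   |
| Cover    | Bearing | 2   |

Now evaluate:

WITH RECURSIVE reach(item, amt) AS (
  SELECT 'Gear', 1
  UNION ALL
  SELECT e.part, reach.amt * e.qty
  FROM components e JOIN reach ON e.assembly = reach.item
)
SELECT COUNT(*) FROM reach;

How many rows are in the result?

Base: (Gear, amt=1).
Iteration 1: components of {Gear} -> Arm = 1*5 = 5, Nut = 1*2 = 2, Seal = 1*3 = 3.
Iteration 2: components of {Arm,Nut,Seal} -> Base = 3*4 = 12, Cover = 3*3 = 9.
Iteration 3: components of {Base,Cover} -> Bearing = 9*2 = 18.
Iteration 4: no further components; recursion stops.
Total rows emitted: 7.

7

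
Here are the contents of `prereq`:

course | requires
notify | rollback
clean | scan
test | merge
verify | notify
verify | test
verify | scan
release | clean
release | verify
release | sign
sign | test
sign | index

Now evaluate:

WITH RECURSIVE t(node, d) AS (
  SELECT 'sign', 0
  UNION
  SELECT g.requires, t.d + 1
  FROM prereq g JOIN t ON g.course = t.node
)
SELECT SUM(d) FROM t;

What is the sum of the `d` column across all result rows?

4

Base: (sign, d=0).
Iteration 1: edges from {sign} -> (index, d=1), (test, d=1).
Iteration 2: edges from {index,test} -> (merge, d=2).
Iteration 3: no outgoing edges from {merge}; recursion stops.
SUM(d) = 0 + 1 + 1 + 2 = 4.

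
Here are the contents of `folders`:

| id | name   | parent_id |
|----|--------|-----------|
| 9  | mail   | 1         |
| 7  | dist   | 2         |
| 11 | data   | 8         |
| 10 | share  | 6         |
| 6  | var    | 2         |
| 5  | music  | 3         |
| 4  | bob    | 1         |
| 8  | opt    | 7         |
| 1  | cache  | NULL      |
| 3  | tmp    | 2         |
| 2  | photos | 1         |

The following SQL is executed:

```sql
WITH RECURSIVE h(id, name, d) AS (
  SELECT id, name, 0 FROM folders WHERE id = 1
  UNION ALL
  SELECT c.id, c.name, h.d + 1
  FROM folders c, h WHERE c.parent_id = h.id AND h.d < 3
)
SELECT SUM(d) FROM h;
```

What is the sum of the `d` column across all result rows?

Base: id=1 (cache) at d 0.
Iteration 1: rows with parent_id in {1} -> photos (id 2, d 1), bob (id 4, d 1), mail (id 9, d 1).
Iteration 2: rows with parent_id in {2,4,9} -> tmp (id 3, d 2), var (id 6, d 2), dist (id 7, d 2).
Iteration 3: rows with parent_id in {3,6,7} -> music (id 5, d 3), opt (id 8, d 3), share (id 10, d 3).
Iteration 4: d < 3 fails for all current rows; recursion stops.
SUM(d) = 0 + 1 + 1 + 1 + 2 + 2 + 2 + 3 + 3 + 3 = 18.

18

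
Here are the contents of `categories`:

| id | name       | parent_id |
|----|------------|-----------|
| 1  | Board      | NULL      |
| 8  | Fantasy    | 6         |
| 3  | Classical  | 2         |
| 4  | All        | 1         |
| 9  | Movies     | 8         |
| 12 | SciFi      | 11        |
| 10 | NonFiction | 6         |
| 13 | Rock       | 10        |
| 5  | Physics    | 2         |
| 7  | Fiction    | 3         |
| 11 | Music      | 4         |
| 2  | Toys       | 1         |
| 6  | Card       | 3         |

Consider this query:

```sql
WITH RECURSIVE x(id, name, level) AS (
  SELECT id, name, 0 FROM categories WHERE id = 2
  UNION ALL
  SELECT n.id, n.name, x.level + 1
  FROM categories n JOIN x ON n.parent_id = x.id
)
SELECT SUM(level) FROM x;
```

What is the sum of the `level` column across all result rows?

20

Base: id=2 (Toys) at level 0.
Iteration 1: rows with parent_id in {2} -> Classical (id 3, level 1), Physics (id 5, level 1).
Iteration 2: rows with parent_id in {3,5} -> Card (id 6, level 2), Fiction (id 7, level 2).
Iteration 3: rows with parent_id in {6,7} -> Fantasy (id 8, level 3), NonFiction (id 10, level 3).
Iteration 4: rows with parent_id in {8,10} -> Movies (id 9, level 4), Rock (id 13, level 4).
Iteration 5: no rows with parent_id in {9,13}; recursion stops.
SUM(level) = 0 + 1 + 1 + 2 + 2 + 3 + 3 + 4 + 4 = 20.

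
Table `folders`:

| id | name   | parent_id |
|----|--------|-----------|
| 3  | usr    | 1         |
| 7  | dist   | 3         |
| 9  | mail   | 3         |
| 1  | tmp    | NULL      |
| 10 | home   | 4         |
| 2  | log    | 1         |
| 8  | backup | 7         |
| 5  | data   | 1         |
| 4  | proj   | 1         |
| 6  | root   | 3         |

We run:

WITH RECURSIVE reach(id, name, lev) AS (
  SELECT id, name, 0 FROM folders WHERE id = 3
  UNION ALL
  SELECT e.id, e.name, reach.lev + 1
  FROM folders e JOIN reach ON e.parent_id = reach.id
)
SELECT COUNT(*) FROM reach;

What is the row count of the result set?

Base: id=3 (usr) at lev 0.
Iteration 1: rows with parent_id in {3} -> root (id 6, lev 1), dist (id 7, lev 1), mail (id 9, lev 1).
Iteration 2: rows with parent_id in {6,7,9} -> backup (id 8, lev 2).
Iteration 3: no rows with parent_id in {8}; recursion stops.
Total rows emitted: 5.

5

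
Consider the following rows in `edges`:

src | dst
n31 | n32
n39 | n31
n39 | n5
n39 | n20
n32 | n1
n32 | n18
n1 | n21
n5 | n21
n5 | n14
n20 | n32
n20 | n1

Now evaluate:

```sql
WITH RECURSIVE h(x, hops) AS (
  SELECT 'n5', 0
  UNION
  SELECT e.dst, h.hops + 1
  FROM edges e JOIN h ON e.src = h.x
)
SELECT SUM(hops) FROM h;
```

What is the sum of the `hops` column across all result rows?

Base: (n5, hops=0).
Iteration 1: edges from {n5} -> (n14, hops=1), (n21, hops=1).
Iteration 2: no outgoing edges from {n14,n21}; recursion stops.
SUM(hops) = 0 + 1 + 1 = 2.

2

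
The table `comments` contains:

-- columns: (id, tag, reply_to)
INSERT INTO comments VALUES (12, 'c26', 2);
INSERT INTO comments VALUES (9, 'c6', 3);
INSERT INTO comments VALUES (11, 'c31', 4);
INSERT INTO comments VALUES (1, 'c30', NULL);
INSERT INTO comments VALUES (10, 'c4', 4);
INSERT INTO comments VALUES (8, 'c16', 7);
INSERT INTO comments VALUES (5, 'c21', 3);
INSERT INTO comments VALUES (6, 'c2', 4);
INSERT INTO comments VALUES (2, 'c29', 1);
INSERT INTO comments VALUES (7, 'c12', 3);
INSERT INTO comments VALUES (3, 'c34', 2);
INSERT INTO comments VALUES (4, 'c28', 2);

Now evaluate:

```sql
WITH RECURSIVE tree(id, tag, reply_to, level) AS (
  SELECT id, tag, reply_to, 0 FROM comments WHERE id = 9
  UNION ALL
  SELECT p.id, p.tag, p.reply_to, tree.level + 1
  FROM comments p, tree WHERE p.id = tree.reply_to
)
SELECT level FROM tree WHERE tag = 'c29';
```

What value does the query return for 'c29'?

Base: id=9 (c6), reply_to=3, level 0.
Iteration 1: join on id=3 -> c34 (id 3, reply_to=2, level 1).
Iteration 2: join on id=2 -> c29 (id 2, reply_to=1, level 2).
Iteration 3: join on id=1 -> c30 (id 1, reply_to=NULL, level 3).
Iteration 4: reply_to is NULL; no match; recursion stops.

2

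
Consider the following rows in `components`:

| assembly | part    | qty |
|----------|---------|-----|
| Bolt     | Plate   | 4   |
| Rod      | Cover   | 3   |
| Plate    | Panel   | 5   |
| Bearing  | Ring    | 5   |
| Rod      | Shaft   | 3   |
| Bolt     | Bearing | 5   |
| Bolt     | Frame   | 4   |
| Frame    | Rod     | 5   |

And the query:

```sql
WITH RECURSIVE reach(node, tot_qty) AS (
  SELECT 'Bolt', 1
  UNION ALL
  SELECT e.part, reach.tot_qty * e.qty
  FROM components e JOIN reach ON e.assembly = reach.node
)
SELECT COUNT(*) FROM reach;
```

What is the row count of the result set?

9

Base: (Bolt, tot_qty=1).
Iteration 1: components of {Bolt} -> Bearing = 1*5 = 5, Frame = 1*4 = 4, Plate = 1*4 = 4.
Iteration 2: components of {Bearing,Frame,Plate} -> Panel = 4*5 = 20, Ring = 5*5 = 25, Rod = 4*5 = 20.
Iteration 3: components of {Panel,Ring,Rod} -> Cover = 20*3 = 60, Shaft = 20*3 = 60.
Iteration 4: no further components; recursion stops.
Total rows emitted: 9.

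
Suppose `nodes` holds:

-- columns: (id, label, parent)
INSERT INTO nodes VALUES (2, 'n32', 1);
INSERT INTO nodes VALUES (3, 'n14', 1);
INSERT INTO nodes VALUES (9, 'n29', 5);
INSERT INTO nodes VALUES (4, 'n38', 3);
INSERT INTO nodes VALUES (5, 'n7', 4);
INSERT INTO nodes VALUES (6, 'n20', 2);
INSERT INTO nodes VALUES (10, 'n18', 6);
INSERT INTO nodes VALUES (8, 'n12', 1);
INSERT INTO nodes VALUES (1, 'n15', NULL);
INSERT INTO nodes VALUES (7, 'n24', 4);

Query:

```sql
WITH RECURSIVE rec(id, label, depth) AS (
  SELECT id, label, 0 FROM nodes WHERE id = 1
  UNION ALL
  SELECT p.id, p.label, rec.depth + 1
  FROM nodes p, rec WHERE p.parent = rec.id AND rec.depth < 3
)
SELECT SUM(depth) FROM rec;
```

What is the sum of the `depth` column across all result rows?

Base: id=1 (n15) at depth 0.
Iteration 1: rows with parent in {1} -> n32 (id 2, depth 1), n14 (id 3, depth 1), n12 (id 8, depth 1).
Iteration 2: rows with parent in {2,3,8} -> n38 (id 4, depth 2), n20 (id 6, depth 2).
Iteration 3: rows with parent in {4,6} -> n7 (id 5, depth 3), n24 (id 7, depth 3), n18 (id 10, depth 3).
Iteration 4: depth < 3 fails for all current rows; recursion stops.
SUM(depth) = 0 + 1 + 1 + 1 + 2 + 2 + 3 + 3 + 3 = 16.

16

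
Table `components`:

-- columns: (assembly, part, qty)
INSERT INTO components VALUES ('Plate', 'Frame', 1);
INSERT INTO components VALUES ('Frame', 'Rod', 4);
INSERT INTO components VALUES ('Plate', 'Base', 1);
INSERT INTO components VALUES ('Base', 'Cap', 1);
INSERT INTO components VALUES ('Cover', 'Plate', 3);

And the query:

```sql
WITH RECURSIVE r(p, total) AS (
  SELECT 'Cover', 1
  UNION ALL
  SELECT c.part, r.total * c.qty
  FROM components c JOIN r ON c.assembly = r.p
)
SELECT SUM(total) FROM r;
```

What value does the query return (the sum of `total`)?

Base: (Cover, total=1).
Iteration 1: components of {Cover} -> Plate = 1*3 = 3.
Iteration 2: components of {Plate} -> Base = 3*1 = 3, Frame = 3*1 = 3.
Iteration 3: components of {Base,Frame} -> Cap = 3*1 = 3, Rod = 3*4 = 12.
Iteration 4: no further components; recursion stops.
SUM(total) = 1 + 3 + 3 + 3 + 12 + 3 = 25.

25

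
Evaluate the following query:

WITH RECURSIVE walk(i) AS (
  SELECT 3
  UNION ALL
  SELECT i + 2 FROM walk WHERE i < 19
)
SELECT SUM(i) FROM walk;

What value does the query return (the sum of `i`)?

Base: i=3.
Iteration 1: 3 < 19 holds -> i = 3 + 2 = 5.
Iteration 2: 5 < 19 holds -> i = 5 + 2 = 7.
Iteration 3: 7 < 19 holds -> i = 7 + 2 = 9.
Iteration 4: 9 < 19 holds -> i = 9 + 2 = 11.
Iteration 5: 11 < 19 holds -> i = 11 + 2 = 13.
Iteration 6: 13 < 19 holds -> i = 13 + 2 = 15.
Iteration 7: 15 < 19 holds -> i = 15 + 2 = 17.
Iteration 8: 17 < 19 holds -> i = 17 + 2 = 19.
Iteration 9: 19 < 19 fails; recursion stops.
SUM(i) = 3 + 5 + 7 + 9 + 11 + 13 + 15 + 17 + 19 = 99.

99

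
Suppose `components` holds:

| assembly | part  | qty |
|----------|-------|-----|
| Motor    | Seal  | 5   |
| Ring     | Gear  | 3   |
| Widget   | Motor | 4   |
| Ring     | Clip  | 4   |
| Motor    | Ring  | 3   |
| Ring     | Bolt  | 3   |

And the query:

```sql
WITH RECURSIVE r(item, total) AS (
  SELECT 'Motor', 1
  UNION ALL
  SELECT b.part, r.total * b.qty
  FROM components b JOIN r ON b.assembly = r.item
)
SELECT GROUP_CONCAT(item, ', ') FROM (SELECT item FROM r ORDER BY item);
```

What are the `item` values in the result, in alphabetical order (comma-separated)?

Base: (Motor, total=1).
Iteration 1: components of {Motor} -> Ring = 1*3 = 3, Seal = 1*5 = 5.
Iteration 2: components of {Ring,Seal} -> Bolt = 3*3 = 9, Clip = 3*4 = 12, Gear = 3*3 = 9.
Iteration 3: no further components; recursion stops.

Bolt, Clip, Gear, Motor, Ring, Seal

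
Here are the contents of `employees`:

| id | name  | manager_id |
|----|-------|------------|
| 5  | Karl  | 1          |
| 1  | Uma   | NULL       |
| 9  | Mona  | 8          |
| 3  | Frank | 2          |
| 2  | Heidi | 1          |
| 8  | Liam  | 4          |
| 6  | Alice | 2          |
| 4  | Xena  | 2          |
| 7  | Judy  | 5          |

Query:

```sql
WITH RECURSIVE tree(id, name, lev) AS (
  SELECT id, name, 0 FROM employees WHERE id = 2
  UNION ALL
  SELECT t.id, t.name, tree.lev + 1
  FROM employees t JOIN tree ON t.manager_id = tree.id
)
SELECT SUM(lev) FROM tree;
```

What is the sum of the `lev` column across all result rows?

8

Base: id=2 (Heidi) at lev 0.
Iteration 1: rows with manager_id in {2} -> Frank (id 3, lev 1), Xena (id 4, lev 1), Alice (id 6, lev 1).
Iteration 2: rows with manager_id in {3,4,6} -> Liam (id 8, lev 2).
Iteration 3: rows with manager_id in {8} -> Mona (id 9, lev 3).
Iteration 4: no rows with manager_id in {9}; recursion stops.
SUM(lev) = 0 + 1 + 1 + 1 + 2 + 3 = 8.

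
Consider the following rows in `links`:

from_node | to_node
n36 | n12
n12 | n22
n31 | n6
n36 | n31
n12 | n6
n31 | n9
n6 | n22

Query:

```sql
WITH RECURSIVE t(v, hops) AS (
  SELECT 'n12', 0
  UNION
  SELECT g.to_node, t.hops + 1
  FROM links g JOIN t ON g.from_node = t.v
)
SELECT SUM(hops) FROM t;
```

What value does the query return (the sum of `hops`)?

Base: (n12, hops=0).
Iteration 1: edges from {n12} -> (n22, hops=1), (n6, hops=1).
Iteration 2: edges from {n22,n6} -> (n22, hops=2).
Iteration 3: no outgoing edges from {n22}; recursion stops.
SUM(hops) = 0 + 1 + 1 + 2 = 4.

4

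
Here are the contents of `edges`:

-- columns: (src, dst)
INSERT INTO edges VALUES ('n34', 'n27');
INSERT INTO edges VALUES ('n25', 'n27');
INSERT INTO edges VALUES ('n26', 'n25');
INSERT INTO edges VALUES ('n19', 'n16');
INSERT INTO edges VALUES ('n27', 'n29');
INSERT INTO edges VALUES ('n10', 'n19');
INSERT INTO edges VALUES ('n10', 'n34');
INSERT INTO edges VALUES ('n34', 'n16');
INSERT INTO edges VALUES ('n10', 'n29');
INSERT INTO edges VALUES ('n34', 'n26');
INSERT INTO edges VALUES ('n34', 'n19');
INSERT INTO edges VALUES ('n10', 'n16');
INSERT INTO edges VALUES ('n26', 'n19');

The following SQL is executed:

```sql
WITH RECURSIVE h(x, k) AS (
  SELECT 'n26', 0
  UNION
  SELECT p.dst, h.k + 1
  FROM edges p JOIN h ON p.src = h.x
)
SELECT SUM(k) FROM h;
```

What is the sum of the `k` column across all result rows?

9

Base: (n26, k=0).
Iteration 1: edges from {n26} -> (n19, k=1), (n25, k=1).
Iteration 2: edges from {n19,n25} -> (n16, k=2), (n27, k=2).
Iteration 3: edges from {n16,n27} -> (n29, k=3).
Iteration 4: no outgoing edges from {n29}; recursion stops.
SUM(k) = 0 + 1 + 1 + 2 + 2 + 3 = 9.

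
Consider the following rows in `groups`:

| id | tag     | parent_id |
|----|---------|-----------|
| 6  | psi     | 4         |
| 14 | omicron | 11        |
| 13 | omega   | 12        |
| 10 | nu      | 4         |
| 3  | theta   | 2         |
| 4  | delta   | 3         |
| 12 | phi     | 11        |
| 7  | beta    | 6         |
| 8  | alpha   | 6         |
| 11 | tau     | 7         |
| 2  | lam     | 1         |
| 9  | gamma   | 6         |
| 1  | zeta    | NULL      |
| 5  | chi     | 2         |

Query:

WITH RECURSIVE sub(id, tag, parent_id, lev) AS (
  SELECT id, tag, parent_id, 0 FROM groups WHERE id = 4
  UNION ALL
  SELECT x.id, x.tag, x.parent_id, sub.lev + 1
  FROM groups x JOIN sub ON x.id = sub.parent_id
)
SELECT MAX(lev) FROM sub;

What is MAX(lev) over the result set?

3

Base: id=4 (delta), parent_id=3, lev 0.
Iteration 1: join on id=3 -> theta (id 3, parent_id=2, lev 1).
Iteration 2: join on id=2 -> lam (id 2, parent_id=1, lev 2).
Iteration 3: join on id=1 -> zeta (id 1, parent_id=NULL, lev 3).
Iteration 4: parent_id is NULL; no match; recursion stops.
lev values: 0, 1, 2, 3; the maximum is 3.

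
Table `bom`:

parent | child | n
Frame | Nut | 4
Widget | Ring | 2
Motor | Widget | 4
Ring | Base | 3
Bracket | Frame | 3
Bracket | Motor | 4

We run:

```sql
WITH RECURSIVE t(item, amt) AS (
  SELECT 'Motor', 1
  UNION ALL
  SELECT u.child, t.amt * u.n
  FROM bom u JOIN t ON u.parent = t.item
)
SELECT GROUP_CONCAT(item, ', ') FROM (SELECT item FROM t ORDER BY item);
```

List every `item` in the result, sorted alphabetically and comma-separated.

Base: (Motor, amt=1).
Iteration 1: components of {Motor} -> Widget = 1*4 = 4.
Iteration 2: components of {Widget} -> Ring = 4*2 = 8.
Iteration 3: components of {Ring} -> Base = 8*3 = 24.
Iteration 4: no further components; recursion stops.

Base, Motor, Ring, Widget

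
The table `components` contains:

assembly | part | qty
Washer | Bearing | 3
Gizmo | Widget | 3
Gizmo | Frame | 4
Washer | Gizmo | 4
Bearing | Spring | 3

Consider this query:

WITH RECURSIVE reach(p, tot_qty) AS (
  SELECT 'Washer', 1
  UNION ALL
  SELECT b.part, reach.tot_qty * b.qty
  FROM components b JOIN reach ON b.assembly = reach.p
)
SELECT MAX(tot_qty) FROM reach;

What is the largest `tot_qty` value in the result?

16

Base: (Washer, tot_qty=1).
Iteration 1: components of {Washer} -> Bearing = 1*3 = 3, Gizmo = 1*4 = 4.
Iteration 2: components of {Bearing,Gizmo} -> Frame = 4*4 = 16, Spring = 3*3 = 9, Widget = 4*3 = 12.
Iteration 3: no further components; recursion stops.
tot_qty values: 1, 3, 4, 9, 12, 16; the maximum is 16.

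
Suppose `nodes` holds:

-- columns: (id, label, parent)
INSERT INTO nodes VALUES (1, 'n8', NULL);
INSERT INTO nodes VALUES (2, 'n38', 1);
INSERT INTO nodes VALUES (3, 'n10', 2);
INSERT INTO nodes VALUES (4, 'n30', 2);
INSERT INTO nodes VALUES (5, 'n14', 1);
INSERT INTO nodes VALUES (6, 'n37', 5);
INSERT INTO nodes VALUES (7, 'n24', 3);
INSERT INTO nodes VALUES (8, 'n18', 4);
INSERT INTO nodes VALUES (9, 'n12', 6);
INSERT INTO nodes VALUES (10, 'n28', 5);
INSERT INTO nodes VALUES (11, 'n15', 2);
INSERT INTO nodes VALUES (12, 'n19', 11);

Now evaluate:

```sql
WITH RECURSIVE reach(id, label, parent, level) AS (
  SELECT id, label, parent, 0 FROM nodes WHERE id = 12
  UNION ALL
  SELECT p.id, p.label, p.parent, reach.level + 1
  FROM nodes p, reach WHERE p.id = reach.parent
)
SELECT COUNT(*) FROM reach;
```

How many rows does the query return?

4

Base: id=12 (n19), parent=11, level 0.
Iteration 1: join on id=11 -> n15 (id 11, parent=2, level 1).
Iteration 2: join on id=2 -> n38 (id 2, parent=1, level 2).
Iteration 3: join on id=1 -> n8 (id 1, parent=NULL, level 3).
Iteration 4: parent is NULL; no match; recursion stops.
Total rows emitted: 4.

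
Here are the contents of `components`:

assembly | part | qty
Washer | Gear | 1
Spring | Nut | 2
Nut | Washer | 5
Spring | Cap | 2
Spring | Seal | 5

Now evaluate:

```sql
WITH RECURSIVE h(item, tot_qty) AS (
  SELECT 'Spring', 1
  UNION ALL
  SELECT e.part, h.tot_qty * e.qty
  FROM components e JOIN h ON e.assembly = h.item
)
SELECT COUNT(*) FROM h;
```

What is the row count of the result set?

Base: (Spring, tot_qty=1).
Iteration 1: components of {Spring} -> Cap = 1*2 = 2, Nut = 1*2 = 2, Seal = 1*5 = 5.
Iteration 2: components of {Cap,Nut,Seal} -> Washer = 2*5 = 10.
Iteration 3: components of {Washer} -> Gear = 10*1 = 10.
Iteration 4: no further components; recursion stops.
Total rows emitted: 6.

6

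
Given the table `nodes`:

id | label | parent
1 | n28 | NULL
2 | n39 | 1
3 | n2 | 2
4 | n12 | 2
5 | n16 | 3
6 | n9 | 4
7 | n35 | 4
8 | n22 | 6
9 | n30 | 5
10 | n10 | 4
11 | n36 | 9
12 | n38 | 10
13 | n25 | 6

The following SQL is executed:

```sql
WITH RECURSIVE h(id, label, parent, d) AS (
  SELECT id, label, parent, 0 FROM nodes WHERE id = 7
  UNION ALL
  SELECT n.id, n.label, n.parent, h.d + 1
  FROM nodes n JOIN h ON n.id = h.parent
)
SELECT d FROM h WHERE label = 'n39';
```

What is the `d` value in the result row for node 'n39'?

2

Base: id=7 (n35), parent=4, d 0.
Iteration 1: join on id=4 -> n12 (id 4, parent=2, d 1).
Iteration 2: join on id=2 -> n39 (id 2, parent=1, d 2).
Iteration 3: join on id=1 -> n28 (id 1, parent=NULL, d 3).
Iteration 4: parent is NULL; no match; recursion stops.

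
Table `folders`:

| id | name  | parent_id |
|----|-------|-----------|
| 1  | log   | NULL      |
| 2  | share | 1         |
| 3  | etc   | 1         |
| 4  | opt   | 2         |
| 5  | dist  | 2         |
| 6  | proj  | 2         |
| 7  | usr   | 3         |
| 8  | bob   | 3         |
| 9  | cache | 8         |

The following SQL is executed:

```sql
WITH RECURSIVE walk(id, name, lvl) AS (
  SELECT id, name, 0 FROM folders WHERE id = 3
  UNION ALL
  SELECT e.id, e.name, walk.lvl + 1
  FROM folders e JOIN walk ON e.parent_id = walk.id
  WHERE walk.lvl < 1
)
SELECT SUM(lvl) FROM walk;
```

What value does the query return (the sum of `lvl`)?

Base: id=3 (etc) at lvl 0.
Iteration 1: rows with parent_id in {3} -> usr (id 7, lvl 1), bob (id 8, lvl 1).
Iteration 2: lvl < 1 fails for all current rows; recursion stops.
SUM(lvl) = 0 + 1 + 1 = 2.

2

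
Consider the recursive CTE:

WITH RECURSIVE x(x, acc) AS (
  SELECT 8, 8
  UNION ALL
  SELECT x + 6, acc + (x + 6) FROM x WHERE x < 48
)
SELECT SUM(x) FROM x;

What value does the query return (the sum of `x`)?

Base: x=8, acc=8.
Iteration 1: 8 < 48 holds -> x = 8 + 6 = 14, acc = 8 + 14 = 22.
Iteration 2: 14 < 48 holds -> x = 14 + 6 = 20, acc = 22 + 20 = 42.
Iteration 3: 20 < 48 holds -> x = 20 + 6 = 26, acc = 42 + 26 = 68.
Iteration 4: 26 < 48 holds -> x = 26 + 6 = 32, acc = 68 + 32 = 100.
Iteration 5: 32 < 48 holds -> x = 32 + 6 = 38, acc = 100 + 38 = 138.
Iteration 6: 38 < 48 holds -> x = 38 + 6 = 44, acc = 138 + 44 = 182.
Iteration 7: 44 < 48 holds -> x = 44 + 6 = 50, acc = 182 + 50 = 232.
Iteration 8: 50 < 48 fails; recursion stops.
SUM(x) = 8 + 14 + 20 + 26 + 32 + 38 + 44 + 50 = 232.

232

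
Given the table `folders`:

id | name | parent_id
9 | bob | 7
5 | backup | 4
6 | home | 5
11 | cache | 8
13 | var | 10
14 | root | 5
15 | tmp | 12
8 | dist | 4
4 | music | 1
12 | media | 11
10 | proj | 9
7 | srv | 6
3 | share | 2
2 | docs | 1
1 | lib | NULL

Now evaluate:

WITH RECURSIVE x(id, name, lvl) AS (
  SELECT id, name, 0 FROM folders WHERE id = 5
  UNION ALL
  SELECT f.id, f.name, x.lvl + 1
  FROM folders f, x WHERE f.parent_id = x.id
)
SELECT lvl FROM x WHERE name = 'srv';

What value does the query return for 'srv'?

Base: id=5 (backup) at lvl 0.
Iteration 1: rows with parent_id in {5} -> home (id 6, lvl 1), root (id 14, lvl 1).
Iteration 2: rows with parent_id in {6,14} -> srv (id 7, lvl 2).
Iteration 3: rows with parent_id in {7} -> bob (id 9, lvl 3).
Iteration 4: rows with parent_id in {9} -> proj (id 10, lvl 4).
Iteration 5: rows with parent_id in {10} -> var (id 13, lvl 5).
Iteration 6: no rows with parent_id in {13}; recursion stops.

2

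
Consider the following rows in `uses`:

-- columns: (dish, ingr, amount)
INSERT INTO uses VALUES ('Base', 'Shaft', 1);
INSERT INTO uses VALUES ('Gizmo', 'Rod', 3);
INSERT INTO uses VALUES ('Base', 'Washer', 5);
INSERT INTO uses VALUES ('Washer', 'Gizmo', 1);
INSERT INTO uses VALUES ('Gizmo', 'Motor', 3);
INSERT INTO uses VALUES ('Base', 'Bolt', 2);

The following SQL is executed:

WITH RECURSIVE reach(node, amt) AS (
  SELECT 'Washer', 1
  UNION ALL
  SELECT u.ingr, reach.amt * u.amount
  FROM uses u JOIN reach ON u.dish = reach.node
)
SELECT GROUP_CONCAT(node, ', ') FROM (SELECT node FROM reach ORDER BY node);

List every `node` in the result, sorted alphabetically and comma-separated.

Base: (Washer, amt=1).
Iteration 1: components of {Washer} -> Gizmo = 1*1 = 1.
Iteration 2: components of {Gizmo} -> Motor = 1*3 = 3, Rod = 1*3 = 3.
Iteration 3: no further components; recursion stops.

Gizmo, Motor, Rod, Washer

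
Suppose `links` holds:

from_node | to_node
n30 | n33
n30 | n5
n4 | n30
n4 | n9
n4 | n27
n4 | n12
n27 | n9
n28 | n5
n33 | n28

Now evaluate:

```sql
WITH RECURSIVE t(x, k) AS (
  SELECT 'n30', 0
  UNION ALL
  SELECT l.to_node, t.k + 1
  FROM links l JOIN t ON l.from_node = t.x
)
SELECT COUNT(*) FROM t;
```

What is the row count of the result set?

Base: (n30, k=0).
Iteration 1: edges from {n30} -> (n33, k=1), (n5, k=1).
Iteration 2: edges from {n33,n5} -> (n28, k=2).
Iteration 3: edges from {n28} -> (n5, k=3).
Iteration 4: no outgoing edges from {n5}; recursion stops.
Total rows emitted: 5.

5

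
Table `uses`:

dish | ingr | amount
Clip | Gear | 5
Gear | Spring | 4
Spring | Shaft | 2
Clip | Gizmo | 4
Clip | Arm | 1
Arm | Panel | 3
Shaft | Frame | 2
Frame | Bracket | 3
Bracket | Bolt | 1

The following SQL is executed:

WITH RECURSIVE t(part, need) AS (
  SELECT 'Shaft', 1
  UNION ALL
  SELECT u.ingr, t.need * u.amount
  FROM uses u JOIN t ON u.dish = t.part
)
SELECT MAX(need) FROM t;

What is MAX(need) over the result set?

Base: (Shaft, need=1).
Iteration 1: components of {Shaft} -> Frame = 1*2 = 2.
Iteration 2: components of {Frame} -> Bracket = 2*3 = 6.
Iteration 3: components of {Bracket} -> Bolt = 6*1 = 6.
Iteration 4: no further components; recursion stops.
need values: 1, 2, 6, 6; the maximum is 6.

6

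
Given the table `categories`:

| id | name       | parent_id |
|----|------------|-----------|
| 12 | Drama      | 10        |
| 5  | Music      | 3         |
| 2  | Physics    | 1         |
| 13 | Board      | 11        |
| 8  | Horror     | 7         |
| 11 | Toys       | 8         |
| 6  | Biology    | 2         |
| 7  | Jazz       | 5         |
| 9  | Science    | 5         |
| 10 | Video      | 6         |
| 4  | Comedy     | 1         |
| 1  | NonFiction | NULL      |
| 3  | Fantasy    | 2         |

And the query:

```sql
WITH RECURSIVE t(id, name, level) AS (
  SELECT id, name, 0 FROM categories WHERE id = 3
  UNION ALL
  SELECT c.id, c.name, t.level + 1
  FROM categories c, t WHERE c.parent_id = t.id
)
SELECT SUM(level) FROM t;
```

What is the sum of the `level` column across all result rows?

17

Base: id=3 (Fantasy) at level 0.
Iteration 1: rows with parent_id in {3} -> Music (id 5, level 1).
Iteration 2: rows with parent_id in {5} -> Jazz (id 7, level 2), Science (id 9, level 2).
Iteration 3: rows with parent_id in {7,9} -> Horror (id 8, level 3).
Iteration 4: rows with parent_id in {8} -> Toys (id 11, level 4).
Iteration 5: rows with parent_id in {11} -> Board (id 13, level 5).
Iteration 6: no rows with parent_id in {13}; recursion stops.
SUM(level) = 0 + 1 + 2 + 2 + 3 + 4 + 5 = 17.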